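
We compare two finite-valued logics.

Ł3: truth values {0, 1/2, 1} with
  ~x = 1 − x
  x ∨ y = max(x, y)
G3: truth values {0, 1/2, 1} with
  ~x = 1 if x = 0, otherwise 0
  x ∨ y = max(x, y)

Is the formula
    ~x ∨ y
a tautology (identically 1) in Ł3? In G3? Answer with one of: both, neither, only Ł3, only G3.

In Ł3: at x = 1/2, y = 0 the value is 1/2 — not a tautology.
In G3: at x = 1/2, y = 0 the value is 0 — not a tautology.

neither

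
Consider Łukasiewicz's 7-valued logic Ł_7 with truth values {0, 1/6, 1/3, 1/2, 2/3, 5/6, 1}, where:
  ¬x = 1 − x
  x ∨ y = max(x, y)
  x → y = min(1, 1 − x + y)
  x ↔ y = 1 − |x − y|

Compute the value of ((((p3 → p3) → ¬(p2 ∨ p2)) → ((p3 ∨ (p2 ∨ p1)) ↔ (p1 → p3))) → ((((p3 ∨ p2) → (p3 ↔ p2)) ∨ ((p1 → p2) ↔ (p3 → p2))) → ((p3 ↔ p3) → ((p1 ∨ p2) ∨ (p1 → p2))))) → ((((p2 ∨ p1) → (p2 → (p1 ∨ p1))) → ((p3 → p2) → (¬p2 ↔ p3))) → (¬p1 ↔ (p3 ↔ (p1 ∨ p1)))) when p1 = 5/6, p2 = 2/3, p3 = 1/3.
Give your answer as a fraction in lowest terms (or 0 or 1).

5/6

p3 → p3 = 1/3 → 1/3 = 1
p2 ∨ p2 = 2/3 ∨ 2/3 = 2/3
¬(p2 ∨ p2) = ¬2/3 = 1/3
(p3 → p3) → ¬(p2 ∨ p2) = 1 → 1/3 = 1/3
p2 ∨ p1 = 2/3 ∨ 5/6 = 5/6
p3 ∨ (p2 ∨ p1) = 1/3 ∨ 5/6 = 5/6
p1 → p3 = 5/6 → 1/3 = 1/2
(p3 ∨ (p2 ∨ p1)) ↔ (p1 → p3) = 5/6 ↔ 1/2 = 2/3
((p3 → p3) → ¬(p2 ∨ p2)) → ((p3 ∨ (p2 ∨ p1)) ↔ (p1 → p3)) = 1/3 → 2/3 = 1
p3 ∨ p2 = 1/3 ∨ 2/3 = 2/3
p3 ↔ p2 = 1/3 ↔ 2/3 = 2/3
(p3 ∨ p2) → (p3 ↔ p2) = 2/3 → 2/3 = 1
p1 → p2 = 5/6 → 2/3 = 5/6
p3 → p2 = 1/3 → 2/3 = 1
(p1 → p2) ↔ (p3 → p2) = 5/6 ↔ 1 = 5/6
((p3 ∨ p2) → (p3 ↔ p2)) ∨ ((p1 → p2) ↔ (p3 → p2)) = 1 ∨ 5/6 = 1
p3 ↔ p3 = 1/3 ↔ 1/3 = 1
p1 ∨ p2 = 5/6 ∨ 2/3 = 5/6
p1 → p2 = 5/6 → 2/3 = 5/6
(p1 ∨ p2) ∨ (p1 → p2) = 5/6 ∨ 5/6 = 5/6
(p3 ↔ p3) → ((p1 ∨ p2) ∨ (p1 → p2)) = 1 → 5/6 = 5/6
(((p3 ∨ p2) → (p3 ↔ p2)) ∨ ((p1 → p2) ↔ (p3 → p2))) → ((p3 ↔ p3) → ((p1 ∨ p2) ∨ (p1 → p2))) = 1 → 5/6 = 5/6
(((p3 → p3) → ¬(p2 ∨ p2)) → ((p3 ∨ (p2 ∨ p1)) ↔ (p1 → p3))) → ((((p3 ∨ p2) → (p3 ↔ p2)) ∨ ((p1 → p2) ↔ (p3 → p2))) → ((p3 ↔ p3) → ((p1 ∨ p2) ∨ (p1 → p2)))) = 1 → 5/6 = 5/6
p2 ∨ p1 = 2/3 ∨ 5/6 = 5/6
p1 ∨ p1 = 5/6 ∨ 5/6 = 5/6
p2 → (p1 ∨ p1) = 2/3 → 5/6 = 1
(p2 ∨ p1) → (p2 → (p1 ∨ p1)) = 5/6 → 1 = 1
p3 → p2 = 1/3 → 2/3 = 1
¬p2 = ¬2/3 = 1/3
¬p2 ↔ p3 = 1/3 ↔ 1/3 = 1
(p3 → p2) → (¬p2 ↔ p3) = 1 → 1 = 1
((p2 ∨ p1) → (p2 → (p1 ∨ p1))) → ((p3 → p2) → (¬p2 ↔ p3)) = 1 → 1 = 1
¬p1 = ¬5/6 = 1/6
p1 ∨ p1 = 5/6 ∨ 5/6 = 5/6
p3 ↔ (p1 ∨ p1) = 1/3 ↔ 5/6 = 1/2
¬p1 ↔ (p3 ↔ (p1 ∨ p1)) = 1/6 ↔ 1/2 = 2/3
(((p2 ∨ p1) → (p2 → (p1 ∨ p1))) → ((p3 → p2) → (¬p2 ↔ p3))) → (¬p1 ↔ (p3 ↔ (p1 ∨ p1))) = 1 → 2/3 = 2/3
((((p3 → p3) → ¬(p2 ∨ p2)) → ((p3 ∨ (p2 ∨ p1)) ↔ (p1 → p3))) → ((((p3 ∨ p2) → (p3 ↔ p2)) ∨ ((p1 → p2) ↔ (p3 → p2))) → ((p3 ↔ p3) → ((p1 ∨ p2) ∨ (p1 → p2))))) → ((((p2 ∨ p1) → (p2 → (p1 ∨ p1))) → ((p3 → p2) → (¬p2 ↔ p3))) → (¬p1 ↔ (p3 ↔ (p1 ∨ p1)))) = 5/6 → 2/3 = 5/6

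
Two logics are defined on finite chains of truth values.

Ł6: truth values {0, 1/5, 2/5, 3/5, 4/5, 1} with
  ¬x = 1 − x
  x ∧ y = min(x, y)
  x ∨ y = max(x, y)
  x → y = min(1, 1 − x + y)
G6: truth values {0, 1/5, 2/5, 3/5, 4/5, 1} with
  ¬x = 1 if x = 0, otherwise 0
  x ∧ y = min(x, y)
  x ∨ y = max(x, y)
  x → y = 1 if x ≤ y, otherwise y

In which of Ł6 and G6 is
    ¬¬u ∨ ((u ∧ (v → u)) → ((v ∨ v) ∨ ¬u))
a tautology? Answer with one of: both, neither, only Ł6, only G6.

only G6

In Ł6: at u = 3/5, v = 0 the value is 4/5 — not a tautology.
In G6: every assignment gives 1 — tautology.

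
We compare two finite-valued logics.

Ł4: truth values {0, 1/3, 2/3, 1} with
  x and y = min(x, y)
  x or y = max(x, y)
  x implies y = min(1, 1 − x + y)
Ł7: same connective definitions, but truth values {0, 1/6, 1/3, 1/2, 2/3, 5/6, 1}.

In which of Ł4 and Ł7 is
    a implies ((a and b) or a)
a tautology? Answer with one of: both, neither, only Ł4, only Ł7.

In Ł4: every assignment gives 1 — tautology.
In Ł7: every assignment gives 1 — tautology.

both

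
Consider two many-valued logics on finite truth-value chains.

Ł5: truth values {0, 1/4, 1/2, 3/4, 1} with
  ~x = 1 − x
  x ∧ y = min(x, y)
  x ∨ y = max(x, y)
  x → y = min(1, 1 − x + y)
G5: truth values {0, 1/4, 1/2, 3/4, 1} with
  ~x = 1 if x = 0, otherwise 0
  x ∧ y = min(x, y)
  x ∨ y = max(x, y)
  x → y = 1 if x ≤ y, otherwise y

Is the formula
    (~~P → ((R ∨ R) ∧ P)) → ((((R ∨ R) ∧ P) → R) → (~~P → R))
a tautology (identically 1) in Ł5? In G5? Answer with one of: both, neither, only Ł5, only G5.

both

In Ł5: every assignment gives 1 — tautology.
In G5: every assignment gives 1 — tautology.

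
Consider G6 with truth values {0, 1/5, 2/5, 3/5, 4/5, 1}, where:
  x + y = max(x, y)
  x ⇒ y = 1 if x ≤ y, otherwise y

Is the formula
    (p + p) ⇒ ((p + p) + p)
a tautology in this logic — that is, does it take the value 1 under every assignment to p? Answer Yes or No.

p = 0 ↦ 1
p = 1/5 ↦ 1
p = 2/5 ↦ 1
p = 3/5 ↦ 1
p = 4/5 ↦ 1
p = 1 ↦ 1
Every assignment gives a value ≥ 1.

Yes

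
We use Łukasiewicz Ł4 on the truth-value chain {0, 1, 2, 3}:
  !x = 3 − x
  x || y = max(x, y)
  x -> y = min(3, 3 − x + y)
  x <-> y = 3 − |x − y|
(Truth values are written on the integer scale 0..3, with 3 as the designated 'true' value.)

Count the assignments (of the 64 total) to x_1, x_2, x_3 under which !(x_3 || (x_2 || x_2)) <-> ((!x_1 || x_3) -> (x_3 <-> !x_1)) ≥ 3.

9

value 3: 9 assignments (counts)
value 2: 24 assignments
value 1: 19 assignments
value 0: 12 assignments
So 9 of the 64 assignments meet the threshold.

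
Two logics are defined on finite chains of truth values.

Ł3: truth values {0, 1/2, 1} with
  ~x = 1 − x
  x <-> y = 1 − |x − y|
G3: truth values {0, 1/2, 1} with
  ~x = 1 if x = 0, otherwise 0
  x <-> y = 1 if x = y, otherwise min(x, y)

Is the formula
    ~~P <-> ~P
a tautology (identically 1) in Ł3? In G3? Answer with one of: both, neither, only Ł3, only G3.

In Ł3: at P = 0 the value is 0 — not a tautology.
In G3: at P = 0 the value is 0 — not a tautology.

neither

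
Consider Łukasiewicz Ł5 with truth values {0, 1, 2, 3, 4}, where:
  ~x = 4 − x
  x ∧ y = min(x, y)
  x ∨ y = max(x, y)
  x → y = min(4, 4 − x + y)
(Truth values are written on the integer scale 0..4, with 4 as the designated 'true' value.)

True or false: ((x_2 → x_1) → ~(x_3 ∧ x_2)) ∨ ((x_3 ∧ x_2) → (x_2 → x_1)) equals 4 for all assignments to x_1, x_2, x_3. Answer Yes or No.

Counterexample: take x_1 = 1, x_2 = 3, x_3 = 3.
x_2 → x_1 = 3 → 1 = 2
x_3 ∧ x_2 = 3 ∧ 3 = 3
~(x_3 ∧ x_2) = ~3 = 1
(x_2 → x_1) → ~(x_3 ∧ x_2) = 2 → 1 = 3
x_3 ∧ x_2 = 3 ∧ 3 = 3
x_2 → x_1 = 3 → 1 = 2
(x_3 ∧ x_2) → (x_2 → x_1) = 3 → 2 = 3
((x_2 → x_1) → ~(x_3 ∧ x_2)) ∨ ((x_3 ∧ x_2) → (x_2 → x_1)) = 3 ∨ 3 = 3
This gives 3 ≠ 4.

No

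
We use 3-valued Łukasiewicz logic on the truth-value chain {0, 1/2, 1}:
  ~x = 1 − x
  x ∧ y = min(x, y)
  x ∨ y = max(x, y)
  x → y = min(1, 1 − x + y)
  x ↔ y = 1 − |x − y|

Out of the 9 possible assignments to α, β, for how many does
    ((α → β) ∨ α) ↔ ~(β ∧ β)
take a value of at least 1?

α = 0, β = 0 ↦ 1  ≥
α = 0, β = 1/2 ↦ 1/2  <
α = 0, β = 1 ↦ 0  <
α = 1/2, β = 0 ↦ 1/2  <
α = 1/2, β = 1/2 ↦ 1/2  <
α = 1/2, β = 1 ↦ 0  <
α = 1, β = 0 ↦ 1  ≥
α = 1, β = 1/2 ↦ 1/2  <
α = 1, β = 1 ↦ 0  <
So 2 of the 9 assignments meet the threshold.

2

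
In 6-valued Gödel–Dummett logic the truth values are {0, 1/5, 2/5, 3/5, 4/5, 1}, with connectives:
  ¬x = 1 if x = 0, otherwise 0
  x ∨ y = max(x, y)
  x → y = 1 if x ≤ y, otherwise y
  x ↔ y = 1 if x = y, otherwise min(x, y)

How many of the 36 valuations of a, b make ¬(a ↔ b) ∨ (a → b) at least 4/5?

27

value 1: 26 assignments (counts)
value 4/5: 1 assignment (counts)
value 3/5: 2 assignments
value 2/5: 3 assignments
value 1/5: 4 assignments
So 27 of the 36 assignments meet the threshold.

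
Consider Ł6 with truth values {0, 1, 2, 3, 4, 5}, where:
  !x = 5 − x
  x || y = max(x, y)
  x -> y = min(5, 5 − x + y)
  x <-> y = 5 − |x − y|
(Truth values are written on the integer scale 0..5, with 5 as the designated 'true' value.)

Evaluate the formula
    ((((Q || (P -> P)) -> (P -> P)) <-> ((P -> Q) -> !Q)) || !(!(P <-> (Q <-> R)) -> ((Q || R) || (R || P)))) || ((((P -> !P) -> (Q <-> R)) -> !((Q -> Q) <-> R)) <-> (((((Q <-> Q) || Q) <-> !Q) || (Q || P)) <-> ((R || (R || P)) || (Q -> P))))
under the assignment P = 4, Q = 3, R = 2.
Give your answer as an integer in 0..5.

P -> P = 4 -> 4 = 5
Q || (P -> P) = 3 || 5 = 5
P -> P = 4 -> 4 = 5
(Q || (P -> P)) -> (P -> P) = 5 -> 5 = 5
P -> Q = 4 -> 3 = 4
!Q = !3 = 2
(P -> Q) -> !Q = 4 -> 2 = 3
((Q || (P -> P)) -> (P -> P)) <-> ((P -> Q) -> !Q) = 5 <-> 3 = 3
Q <-> R = 3 <-> 2 = 4
P <-> (Q <-> R) = 4 <-> 4 = 5
!(P <-> (Q <-> R)) = !5 = 0
Q || R = 3 || 2 = 3
R || P = 2 || 4 = 4
(Q || R) || (R || P) = 3 || 4 = 4
!(P <-> (Q <-> R)) -> ((Q || R) || (R || P)) = 0 -> 4 = 5
!(!(P <-> (Q <-> R)) -> ((Q || R) || (R || P))) = !5 = 0
(((Q || (P -> P)) -> (P -> P)) <-> ((P -> Q) -> !Q)) || !(!(P <-> (Q <-> R)) -> ((Q || R) || (R || P))) = 3 || 0 = 3
!P = !4 = 1
P -> !P = 4 -> 1 = 2
Q <-> R = 3 <-> 2 = 4
(P -> !P) -> (Q <-> R) = 2 -> 4 = 5
Q -> Q = 3 -> 3 = 5
(Q -> Q) <-> R = 5 <-> 2 = 2
!((Q -> Q) <-> R) = !2 = 3
((P -> !P) -> (Q <-> R)) -> !((Q -> Q) <-> R) = 5 -> 3 = 3
Q <-> Q = 3 <-> 3 = 5
(Q <-> Q) || Q = 5 || 3 = 5
!Q = !3 = 2
((Q <-> Q) || Q) <-> !Q = 5 <-> 2 = 2
Q || P = 3 || 4 = 4
(((Q <-> Q) || Q) <-> !Q) || (Q || P) = 2 || 4 = 4
R || P = 2 || 4 = 4
R || (R || P) = 2 || 4 = 4
Q -> P = 3 -> 4 = 5
(R || (R || P)) || (Q -> P) = 4 || 5 = 5
((((Q <-> Q) || Q) <-> !Q) || (Q || P)) <-> ((R || (R || P)) || (Q -> P)) = 4 <-> 5 = 4
(((P -> !P) -> (Q <-> R)) -> !((Q -> Q) <-> R)) <-> (((((Q <-> Q) || Q) <-> !Q) || (Q || P)) <-> ((R || (R || P)) || (Q -> P))) = 3 <-> 4 = 4
((((Q || (P -> P)) -> (P -> P)) <-> ((P -> Q) -> !Q)) || !(!(P <-> (Q <-> R)) -> ((Q || R) || (R || P)))) || ((((P -> !P) -> (Q <-> R)) -> !((Q -> Q) <-> R)) <-> (((((Q <-> Q) || Q) <-> !Q) || (Q || P)) <-> ((R || (R || P)) || (Q -> P)))) = 3 || 4 = 4

4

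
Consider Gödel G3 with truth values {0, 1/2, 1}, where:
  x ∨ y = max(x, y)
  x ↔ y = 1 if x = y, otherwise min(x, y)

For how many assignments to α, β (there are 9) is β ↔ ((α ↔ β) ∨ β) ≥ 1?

7

α = 0, β = 0 ↦ 0  <
α = 0, β = 1/2 ↦ 1  ≥
α = 0, β = 1 ↦ 1  ≥
α = 1/2, β = 0 ↦ 1  ≥
α = 1/2, β = 1/2 ↦ 1/2  <
α = 1/2, β = 1 ↦ 1  ≥
α = 1, β = 0 ↦ 1  ≥
α = 1, β = 1/2 ↦ 1  ≥
α = 1, β = 1 ↦ 1  ≥
So 7 of the 9 assignments meet the threshold.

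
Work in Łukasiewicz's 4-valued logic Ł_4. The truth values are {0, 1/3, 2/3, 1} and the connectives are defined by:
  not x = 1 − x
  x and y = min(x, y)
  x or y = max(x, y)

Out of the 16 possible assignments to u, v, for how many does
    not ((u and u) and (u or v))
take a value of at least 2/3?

8

u = 0, v = 0 ↦ 1  ≥
u = 0, v = 1/3 ↦ 1  ≥
u = 0, v = 2/3 ↦ 1  ≥
u = 0, v = 1 ↦ 1  ≥
u = 1/3, v = 0 ↦ 2/3  ≥
u = 1/3, v = 1/3 ↦ 2/3  ≥
u = 1/3, v = 2/3 ↦ 2/3  ≥
u = 1/3, v = 1 ↦ 2/3  ≥
u = 2/3, v = 0 ↦ 1/3  <
u = 2/3, v = 1/3 ↦ 1/3  <
u = 2/3, v = 2/3 ↦ 1/3  <
u = 2/3, v = 1 ↦ 1/3  <
u = 1, v = 0 ↦ 0  <
u = 1, v = 1/3 ↦ 0  <
u = 1, v = 2/3 ↦ 0  <
u = 1, v = 1 ↦ 0  <
So 8 of the 16 assignments meet the threshold.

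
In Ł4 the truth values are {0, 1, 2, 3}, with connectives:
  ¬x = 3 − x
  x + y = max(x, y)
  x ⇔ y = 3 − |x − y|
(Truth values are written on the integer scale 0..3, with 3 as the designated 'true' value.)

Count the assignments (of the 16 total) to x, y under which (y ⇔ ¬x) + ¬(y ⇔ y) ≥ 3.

x = 0, y = 0 ↦ 0  <
x = 0, y = 1 ↦ 1  <
x = 0, y = 2 ↦ 2  <
x = 0, y = 3 ↦ 3  ≥
x = 1, y = 0 ↦ 1  <
x = 1, y = 1 ↦ 2  <
x = 1, y = 2 ↦ 3  ≥
x = 1, y = 3 ↦ 2  <
x = 2, y = 0 ↦ 2  <
x = 2, y = 1 ↦ 3  ≥
x = 2, y = 2 ↦ 2  <
x = 2, y = 3 ↦ 1  <
x = 3, y = 0 ↦ 3  ≥
x = 3, y = 1 ↦ 2  <
x = 3, y = 2 ↦ 1  <
x = 3, y = 3 ↦ 0  <
So 4 of the 16 assignments meet the threshold.

4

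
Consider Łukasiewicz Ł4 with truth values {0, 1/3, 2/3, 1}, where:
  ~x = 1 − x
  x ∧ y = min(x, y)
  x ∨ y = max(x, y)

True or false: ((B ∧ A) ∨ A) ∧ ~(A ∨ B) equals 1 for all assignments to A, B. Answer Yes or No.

No

Counterexample: take A = 0, B = 0.
B ∧ A = 0 ∧ 0 = 0
(B ∧ A) ∨ A = 0 ∨ 0 = 0
A ∨ B = 0 ∨ 0 = 0
~(A ∨ B) = ~0 = 1
((B ∧ A) ∨ A) ∧ ~(A ∨ B) = 0 ∧ 1 = 0
This gives 0 ≠ 1.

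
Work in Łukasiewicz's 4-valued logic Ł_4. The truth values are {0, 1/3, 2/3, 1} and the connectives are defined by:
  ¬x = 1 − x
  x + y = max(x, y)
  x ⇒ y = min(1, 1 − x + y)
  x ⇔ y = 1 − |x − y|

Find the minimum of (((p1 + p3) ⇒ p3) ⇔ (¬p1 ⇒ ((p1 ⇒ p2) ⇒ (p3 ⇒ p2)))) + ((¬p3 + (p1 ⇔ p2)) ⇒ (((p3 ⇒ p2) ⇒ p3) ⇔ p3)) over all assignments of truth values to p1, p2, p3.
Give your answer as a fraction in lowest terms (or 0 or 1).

Take p1 = 0, p2 = 0, p3 = 1/3:
p1 + p3 = 0 + 1/3 = 1/3
(p1 + p3) ⇒ p3 = 1/3 ⇒ 1/3 = 1
¬p1 = ¬0 = 1
p1 ⇒ p2 = 0 ⇒ 0 = 1
p3 ⇒ p2 = 1/3 ⇒ 0 = 2/3
(p1 ⇒ p2) ⇒ (p3 ⇒ p2) = 1 ⇒ 2/3 = 2/3
¬p1 ⇒ ((p1 ⇒ p2) ⇒ (p3 ⇒ p2)) = 1 ⇒ 2/3 = 2/3
((p1 + p3) ⇒ p3) ⇔ (¬p1 ⇒ ((p1 ⇒ p2) ⇒ (p3 ⇒ p2))) = 1 ⇔ 2/3 = 2/3
¬p3 = ¬1/3 = 2/3
p1 ⇔ p2 = 0 ⇔ 0 = 1
¬p3 + (p1 ⇔ p2) = 2/3 + 1 = 1
p3 ⇒ p2 = 1/3 ⇒ 0 = 2/3
(p3 ⇒ p2) ⇒ p3 = 2/3 ⇒ 1/3 = 2/3
((p3 ⇒ p2) ⇒ p3) ⇔ p3 = 2/3 ⇔ 1/3 = 2/3
(¬p3 + (p1 ⇔ p2)) ⇒ (((p3 ⇒ p2) ⇒ p3) ⇔ p3) = 1 ⇒ 2/3 = 2/3
(((p1 + p3) ⇒ p3) ⇔ (¬p1 ⇒ ((p1 ⇒ p2) ⇒ (p3 ⇒ p2)))) + ((¬p3 + (p1 ⇔ p2)) ⇒ (((p3 ⇒ p2) ⇒ p3) ⇔ p3)) = 2/3 + 2/3 = 2/3
No assignment yields a value below 2/3, so this is the minimum.

2/3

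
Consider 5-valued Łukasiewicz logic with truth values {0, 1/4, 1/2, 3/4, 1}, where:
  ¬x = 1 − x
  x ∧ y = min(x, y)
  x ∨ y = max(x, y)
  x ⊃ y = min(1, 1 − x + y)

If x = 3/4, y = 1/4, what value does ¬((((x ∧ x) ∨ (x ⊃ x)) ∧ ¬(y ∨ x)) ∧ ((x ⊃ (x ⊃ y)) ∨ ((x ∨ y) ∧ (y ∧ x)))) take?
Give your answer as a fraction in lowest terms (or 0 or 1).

x ∧ x = 3/4 ∧ 3/4 = 3/4
x ⊃ x = 3/4 ⊃ 3/4 = 1
(x ∧ x) ∨ (x ⊃ x) = 3/4 ∨ 1 = 1
y ∨ x = 1/4 ∨ 3/4 = 3/4
¬(y ∨ x) = ¬3/4 = 1/4
((x ∧ x) ∨ (x ⊃ x)) ∧ ¬(y ∨ x) = 1 ∧ 1/4 = 1/4
x ⊃ y = 3/4 ⊃ 1/4 = 1/2
x ⊃ (x ⊃ y) = 3/4 ⊃ 1/2 = 3/4
x ∨ y = 3/4 ∨ 1/4 = 3/4
y ∧ x = 1/4 ∧ 3/4 = 1/4
(x ∨ y) ∧ (y ∧ x) = 3/4 ∧ 1/4 = 1/4
(x ⊃ (x ⊃ y)) ∨ ((x ∨ y) ∧ (y ∧ x)) = 3/4 ∨ 1/4 = 3/4
(((x ∧ x) ∨ (x ⊃ x)) ∧ ¬(y ∨ x)) ∧ ((x ⊃ (x ⊃ y)) ∨ ((x ∨ y) ∧ (y ∧ x))) = 1/4 ∧ 3/4 = 1/4
¬((((x ∧ x) ∨ (x ⊃ x)) ∧ ¬(y ∨ x)) ∧ ((x ⊃ (x ⊃ y)) ∨ ((x ∨ y) ∧ (y ∧ x)))) = ¬1/4 = 3/4

3/4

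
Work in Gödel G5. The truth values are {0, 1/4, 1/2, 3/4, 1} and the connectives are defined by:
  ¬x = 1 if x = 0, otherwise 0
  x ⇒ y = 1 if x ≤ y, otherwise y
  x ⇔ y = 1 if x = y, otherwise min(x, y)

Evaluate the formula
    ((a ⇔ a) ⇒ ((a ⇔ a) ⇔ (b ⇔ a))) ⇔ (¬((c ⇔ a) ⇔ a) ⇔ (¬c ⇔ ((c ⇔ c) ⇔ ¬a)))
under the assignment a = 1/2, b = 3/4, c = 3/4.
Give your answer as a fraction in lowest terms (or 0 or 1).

a ⇔ a = 1/2 ⇔ 1/2 = 1
a ⇔ a = 1/2 ⇔ 1/2 = 1
b ⇔ a = 3/4 ⇔ 1/2 = 1/2
(a ⇔ a) ⇔ (b ⇔ a) = 1 ⇔ 1/2 = 1/2
(a ⇔ a) ⇒ ((a ⇔ a) ⇔ (b ⇔ a)) = 1 ⇒ 1/2 = 1/2
c ⇔ a = 3/4 ⇔ 1/2 = 1/2
(c ⇔ a) ⇔ a = 1/2 ⇔ 1/2 = 1
¬((c ⇔ a) ⇔ a) = ¬1 = 0
¬c = ¬3/4 = 0
c ⇔ c = 3/4 ⇔ 3/4 = 1
¬a = ¬1/2 = 0
(c ⇔ c) ⇔ ¬a = 1 ⇔ 0 = 0
¬c ⇔ ((c ⇔ c) ⇔ ¬a) = 0 ⇔ 0 = 1
¬((c ⇔ a) ⇔ a) ⇔ (¬c ⇔ ((c ⇔ c) ⇔ ¬a)) = 0 ⇔ 1 = 0
((a ⇔ a) ⇒ ((a ⇔ a) ⇔ (b ⇔ a))) ⇔ (¬((c ⇔ a) ⇔ a) ⇔ (¬c ⇔ ((c ⇔ c) ⇔ ¬a))) = 1/2 ⇔ 0 = 0

0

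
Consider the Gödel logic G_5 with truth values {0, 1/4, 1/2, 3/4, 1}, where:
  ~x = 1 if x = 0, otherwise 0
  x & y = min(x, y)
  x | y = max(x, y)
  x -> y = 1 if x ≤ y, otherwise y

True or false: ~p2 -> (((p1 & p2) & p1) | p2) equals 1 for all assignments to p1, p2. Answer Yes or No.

No

Counterexample: take p1 = 0, p2 = 0.
~p2 = ~0 = 1
p1 & p2 = 0 & 0 = 0
(p1 & p2) & p1 = 0 & 0 = 0
((p1 & p2) & p1) | p2 = 0 | 0 = 0
~p2 -> (((p1 & p2) & p1) | p2) = 1 -> 0 = 0
This gives 0 ≠ 1.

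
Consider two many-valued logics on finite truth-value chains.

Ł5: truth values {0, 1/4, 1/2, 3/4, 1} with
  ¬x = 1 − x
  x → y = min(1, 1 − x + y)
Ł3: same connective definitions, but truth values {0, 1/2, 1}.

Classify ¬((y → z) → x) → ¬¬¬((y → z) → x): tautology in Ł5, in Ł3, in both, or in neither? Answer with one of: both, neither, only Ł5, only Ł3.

In Ł5: every assignment gives 1 — tautology.
In Ł3: every assignment gives 1 — tautology.

both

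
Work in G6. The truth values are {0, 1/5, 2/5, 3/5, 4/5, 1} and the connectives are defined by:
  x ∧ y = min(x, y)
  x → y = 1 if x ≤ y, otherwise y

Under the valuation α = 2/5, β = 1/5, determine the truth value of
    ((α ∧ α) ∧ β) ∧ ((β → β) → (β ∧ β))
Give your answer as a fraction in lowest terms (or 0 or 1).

α ∧ α = 2/5 ∧ 2/5 = 2/5
(α ∧ α) ∧ β = 2/5 ∧ 1/5 = 1/5
β → β = 1/5 → 1/5 = 1
β ∧ β = 1/5 ∧ 1/5 = 1/5
(β → β) → (β ∧ β) = 1 → 1/5 = 1/5
((α ∧ α) ∧ β) ∧ ((β → β) → (β ∧ β)) = 1/5 ∧ 1/5 = 1/5

1/5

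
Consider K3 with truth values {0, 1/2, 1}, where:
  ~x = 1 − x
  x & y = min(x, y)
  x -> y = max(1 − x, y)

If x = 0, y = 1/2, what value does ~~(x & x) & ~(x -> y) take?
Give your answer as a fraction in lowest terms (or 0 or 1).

x & x = 0 & 0 = 0
~(x & x) = ~0 = 1
~~(x & x) = ~1 = 0
x -> y = 0 -> 1/2 = 1
~(x -> y) = ~1 = 0
~~(x & x) & ~(x -> y) = 0 & 0 = 0

0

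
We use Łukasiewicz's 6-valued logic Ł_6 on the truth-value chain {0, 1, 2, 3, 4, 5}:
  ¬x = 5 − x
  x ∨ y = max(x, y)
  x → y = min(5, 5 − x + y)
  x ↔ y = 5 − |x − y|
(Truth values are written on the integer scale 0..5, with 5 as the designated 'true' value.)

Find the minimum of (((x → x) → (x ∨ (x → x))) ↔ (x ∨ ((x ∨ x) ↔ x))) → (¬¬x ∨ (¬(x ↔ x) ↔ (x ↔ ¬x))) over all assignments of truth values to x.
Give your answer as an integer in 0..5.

2

Take x = 2:
x → x = 2 → 2 = 5
x → x = 2 → 2 = 5
x ∨ (x → x) = 2 ∨ 5 = 5
(x → x) → (x ∨ (x → x)) = 5 → 5 = 5
x ∨ x = 2 ∨ 2 = 2
(x ∨ x) ↔ x = 2 ↔ 2 = 5
x ∨ ((x ∨ x) ↔ x) = 2 ∨ 5 = 5
((x → x) → (x ∨ (x → x))) ↔ (x ∨ ((x ∨ x) ↔ x)) = 5 ↔ 5 = 5
¬x = ¬2 = 3
¬¬x = ¬3 = 2
x ↔ x = 2 ↔ 2 = 5
¬(x ↔ x) = ¬5 = 0
¬x = ¬2 = 3
x ↔ ¬x = 2 ↔ 3 = 4
¬(x ↔ x) ↔ (x ↔ ¬x) = 0 ↔ 4 = 1
¬¬x ∨ (¬(x ↔ x) ↔ (x ↔ ¬x)) = 2 ∨ 1 = 2
(((x → x) → (x ∨ (x → x))) ↔ (x ∨ ((x ∨ x) ↔ x))) → (¬¬x ∨ (¬(x ↔ x) ↔ (x ↔ ¬x))) = 5 → 2 = 2
No assignment yields a value below 2, so this is the minimum.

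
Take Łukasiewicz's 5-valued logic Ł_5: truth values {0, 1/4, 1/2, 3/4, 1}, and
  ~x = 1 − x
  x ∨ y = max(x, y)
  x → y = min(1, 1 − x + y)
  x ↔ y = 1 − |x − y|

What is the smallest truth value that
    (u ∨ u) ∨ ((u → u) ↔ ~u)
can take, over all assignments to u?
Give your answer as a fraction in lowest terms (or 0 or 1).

Take u = 1/2:
u ∨ u = 1/2 ∨ 1/2 = 1/2
u → u = 1/2 → 1/2 = 1
~u = ~1/2 = 1/2
(u → u) ↔ ~u = 1 ↔ 1/2 = 1/2
(u ∨ u) ∨ ((u → u) ↔ ~u) = 1/2 ∨ 1/2 = 1/2
No assignment yields a value below 1/2, so this is the minimum.

1/2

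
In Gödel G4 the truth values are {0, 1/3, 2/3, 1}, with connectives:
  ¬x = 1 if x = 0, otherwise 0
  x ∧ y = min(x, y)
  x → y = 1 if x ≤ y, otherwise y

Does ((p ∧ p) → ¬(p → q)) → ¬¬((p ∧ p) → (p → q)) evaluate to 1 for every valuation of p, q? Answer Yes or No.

No

Counterexample: take p = 1/3, q = 0.
p ∧ p = 1/3 ∧ 1/3 = 1/3
p → q = 1/3 → 0 = 0
¬(p → q) = ¬0 = 1
(p ∧ p) → ¬(p → q) = 1/3 → 1 = 1
p ∧ p = 1/3 ∧ 1/3 = 1/3
p → q = 1/3 → 0 = 0
(p ∧ p) → (p → q) = 1/3 → 0 = 0
¬((p ∧ p) → (p → q)) = ¬0 = 1
¬¬((p ∧ p) → (p → q)) = ¬1 = 0
((p ∧ p) → ¬(p → q)) → ¬¬((p ∧ p) → (p → q)) = 1 → 0 = 0
This gives 0 ≠ 1.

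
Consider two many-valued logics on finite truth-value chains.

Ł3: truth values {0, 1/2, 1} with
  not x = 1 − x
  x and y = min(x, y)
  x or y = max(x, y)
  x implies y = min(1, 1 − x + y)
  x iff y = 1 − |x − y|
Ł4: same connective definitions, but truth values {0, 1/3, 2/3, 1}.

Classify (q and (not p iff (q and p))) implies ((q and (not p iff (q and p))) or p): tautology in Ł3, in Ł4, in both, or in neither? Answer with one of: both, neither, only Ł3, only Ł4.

In Ł3: every assignment gives 1 — tautology.
In Ł4: every assignment gives 1 — tautology.

both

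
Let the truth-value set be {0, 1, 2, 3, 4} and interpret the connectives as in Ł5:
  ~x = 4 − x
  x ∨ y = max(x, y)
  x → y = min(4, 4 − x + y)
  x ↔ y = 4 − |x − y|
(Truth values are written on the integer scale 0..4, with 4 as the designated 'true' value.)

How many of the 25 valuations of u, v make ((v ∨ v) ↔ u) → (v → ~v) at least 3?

value 4: 18 assignments (counts)
value 3: 3 assignments (counts)
value 2: 2 assignments
value 1: 1 assignment
value 0: 1 assignment
So 21 of the 25 assignments meet the threshold.

21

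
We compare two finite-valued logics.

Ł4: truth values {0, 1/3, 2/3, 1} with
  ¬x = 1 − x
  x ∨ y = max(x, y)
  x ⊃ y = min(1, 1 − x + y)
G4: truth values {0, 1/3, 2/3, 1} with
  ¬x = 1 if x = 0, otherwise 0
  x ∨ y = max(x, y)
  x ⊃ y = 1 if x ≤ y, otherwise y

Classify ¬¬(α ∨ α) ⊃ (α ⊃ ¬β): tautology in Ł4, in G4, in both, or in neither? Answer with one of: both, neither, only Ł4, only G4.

neither

In Ł4: at α = 2/3, β = 1 the value is 2/3 — not a tautology.
In G4: at α = 1/3, β = 1/3 the value is 0 — not a tautology.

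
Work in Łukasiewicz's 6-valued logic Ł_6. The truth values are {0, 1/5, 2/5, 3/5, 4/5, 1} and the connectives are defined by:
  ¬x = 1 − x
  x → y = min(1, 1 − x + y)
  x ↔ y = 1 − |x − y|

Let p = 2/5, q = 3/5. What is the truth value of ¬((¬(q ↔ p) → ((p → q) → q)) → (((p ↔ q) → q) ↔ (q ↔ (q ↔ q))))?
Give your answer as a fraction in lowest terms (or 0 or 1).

1/5

q ↔ p = 3/5 ↔ 2/5 = 4/5
¬(q ↔ p) = ¬4/5 = 1/5
p → q = 2/5 → 3/5 = 1
(p → q) → q = 1 → 3/5 = 3/5
¬(q ↔ p) → ((p → q) → q) = 1/5 → 3/5 = 1
p ↔ q = 2/5 ↔ 3/5 = 4/5
(p ↔ q) → q = 4/5 → 3/5 = 4/5
q ↔ q = 3/5 ↔ 3/5 = 1
q ↔ (q ↔ q) = 3/5 ↔ 1 = 3/5
((p ↔ q) → q) ↔ (q ↔ (q ↔ q)) = 4/5 ↔ 3/5 = 4/5
(¬(q ↔ p) → ((p → q) → q)) → (((p ↔ q) → q) ↔ (q ↔ (q ↔ q))) = 1 → 4/5 = 4/5
¬((¬(q ↔ p) → ((p → q) → q)) → (((p ↔ q) → q) ↔ (q ↔ (q ↔ q)))) = ¬4/5 = 1/5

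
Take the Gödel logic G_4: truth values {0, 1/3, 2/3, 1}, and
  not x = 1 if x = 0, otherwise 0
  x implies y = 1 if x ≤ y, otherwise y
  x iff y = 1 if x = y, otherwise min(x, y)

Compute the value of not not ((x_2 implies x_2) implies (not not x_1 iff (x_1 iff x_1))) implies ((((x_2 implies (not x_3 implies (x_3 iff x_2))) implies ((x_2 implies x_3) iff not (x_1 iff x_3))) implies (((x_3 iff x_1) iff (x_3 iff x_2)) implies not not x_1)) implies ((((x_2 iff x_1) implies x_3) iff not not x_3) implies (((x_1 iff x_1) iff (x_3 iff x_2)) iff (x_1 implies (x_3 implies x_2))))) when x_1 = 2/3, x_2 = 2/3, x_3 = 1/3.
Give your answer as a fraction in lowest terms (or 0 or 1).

1

x_2 implies x_2 = 2/3 implies 2/3 = 1
not x_1 = not 2/3 = 0
not not x_1 = not 0 = 1
x_1 iff x_1 = 2/3 iff 2/3 = 1
not not x_1 iff (x_1 iff x_1) = 1 iff 1 = 1
(x_2 implies x_2) implies (not not x_1 iff (x_1 iff x_1)) = 1 implies 1 = 1
not ((x_2 implies x_2) implies (not not x_1 iff (x_1 iff x_1))) = not 1 = 0
not not ((x_2 implies x_2) implies (not not x_1 iff (x_1 iff x_1))) = not 0 = 1
not x_3 = not 1/3 = 0
x_3 iff x_2 = 1/3 iff 2/3 = 1/3
not x_3 implies (x_3 iff x_2) = 0 implies 1/3 = 1
x_2 implies (not x_3 implies (x_3 iff x_2)) = 2/3 implies 1 = 1
x_2 implies x_3 = 2/3 implies 1/3 = 1/3
x_1 iff x_3 = 2/3 iff 1/3 = 1/3
not (x_1 iff x_3) = not 1/3 = 0
(x_2 implies x_3) iff not (x_1 iff x_3) = 1/3 iff 0 = 0
(x_2 implies (not x_3 implies (x_3 iff x_2))) implies ((x_2 implies x_3) iff not (x_1 iff x_3)) = 1 implies 0 = 0
x_3 iff x_1 = 1/3 iff 2/3 = 1/3
x_3 iff x_2 = 1/3 iff 2/3 = 1/3
(x_3 iff x_1) iff (x_3 iff x_2) = 1/3 iff 1/3 = 1
not x_1 = not 2/3 = 0
not not x_1 = not 0 = 1
((x_3 iff x_1) iff (x_3 iff x_2)) implies not not x_1 = 1 implies 1 = 1
((x_2 implies (not x_3 implies (x_3 iff x_2))) implies ((x_2 implies x_3) iff not (x_1 iff x_3))) implies (((x_3 iff x_1) iff (x_3 iff x_2)) implies not not x_1) = 0 implies 1 = 1
x_2 iff x_1 = 2/3 iff 2/3 = 1
(x_2 iff x_1) implies x_3 = 1 implies 1/3 = 1/3
not x_3 = not 1/3 = 0
not not x_3 = not 0 = 1
((x_2 iff x_1) implies x_3) iff not not x_3 = 1/3 iff 1 = 1/3
x_1 iff x_1 = 2/3 iff 2/3 = 1
x_3 iff x_2 = 1/3 iff 2/3 = 1/3
(x_1 iff x_1) iff (x_3 iff x_2) = 1 iff 1/3 = 1/3
x_3 implies x_2 = 1/3 implies 2/3 = 1
x_1 implies (x_3 implies x_2) = 2/3 implies 1 = 1
((x_1 iff x_1) iff (x_3 iff x_2)) iff (x_1 implies (x_3 implies x_2)) = 1/3 iff 1 = 1/3
(((x_2 iff x_1) implies x_3) iff not not x_3) implies (((x_1 iff x_1) iff (x_3 iff x_2)) iff (x_1 implies (x_3 implies x_2))) = 1/3 implies 1/3 = 1
(((x_2 implies (not x_3 implies (x_3 iff x_2))) implies ((x_2 implies x_3) iff not (x_1 iff x_3))) implies (((x_3 iff x_1) iff (x_3 iff x_2)) implies not not x_1)) implies ((((x_2 iff x_1) implies x_3) iff not not x_3) implies (((x_1 iff x_1) iff (x_3 iff x_2)) iff (x_1 implies (x_3 implies x_2)))) = 1 implies 1 = 1
not not ((x_2 implies x_2) implies (not not x_1 iff (x_1 iff x_1))) implies ((((x_2 implies (not x_3 implies (x_3 iff x_2))) implies ((x_2 implies x_3) iff not (x_1 iff x_3))) implies (((x_3 iff x_1) iff (x_3 iff x_2)) implies not not x_1)) implies ((((x_2 iff x_1) implies x_3) iff not not x_3) implies (((x_1 iff x_1) iff (x_3 iff x_2)) iff (x_1 implies (x_3 implies x_2))))) = 1 implies 1 = 1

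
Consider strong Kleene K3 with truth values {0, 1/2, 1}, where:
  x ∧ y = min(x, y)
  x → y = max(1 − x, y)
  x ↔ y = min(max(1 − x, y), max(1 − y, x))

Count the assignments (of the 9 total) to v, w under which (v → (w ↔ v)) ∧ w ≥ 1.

v = 0, w = 0 ↦ 0  <
v = 0, w = 1/2 ↦ 1/2  <
v = 0, w = 1 ↦ 1  ≥
v = 1/2, w = 0 ↦ 0  <
v = 1/2, w = 1/2 ↦ 1/2  <
v = 1/2, w = 1 ↦ 1/2  <
v = 1, w = 0 ↦ 0  <
v = 1, w = 1/2 ↦ 1/2  <
v = 1, w = 1 ↦ 1  ≥
So 2 of the 9 assignments meet the threshold.

2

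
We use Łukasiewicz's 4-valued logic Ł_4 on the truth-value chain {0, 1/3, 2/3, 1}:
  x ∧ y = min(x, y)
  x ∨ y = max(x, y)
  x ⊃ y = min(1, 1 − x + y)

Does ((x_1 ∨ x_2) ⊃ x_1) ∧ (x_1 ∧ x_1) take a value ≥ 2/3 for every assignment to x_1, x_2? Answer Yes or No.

No

Counterexample: take x_1 = 0, x_2 = 0.
x_1 ∨ x_2 = 0 ∨ 0 = 0
(x_1 ∨ x_2) ⊃ x_1 = 0 ⊃ 0 = 1
x_1 ∧ x_1 = 0 ∧ 0 = 0
((x_1 ∨ x_2) ⊃ x_1) ∧ (x_1 ∧ x_1) = 1 ∧ 0 = 0
This gives 0, which is below 2/3.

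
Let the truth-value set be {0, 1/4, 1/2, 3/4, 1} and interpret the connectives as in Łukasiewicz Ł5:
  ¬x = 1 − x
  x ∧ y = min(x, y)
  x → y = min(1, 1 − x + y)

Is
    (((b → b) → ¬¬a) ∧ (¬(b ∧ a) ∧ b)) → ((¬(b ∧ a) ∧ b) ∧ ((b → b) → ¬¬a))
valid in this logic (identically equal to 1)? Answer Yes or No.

At a = 1/2, b = 1/2, for instance:
b → b = 1/2 → 1/2 = 1
¬a = ¬1/2 = 1/2
¬¬a = ¬1/2 = 1/2
(b → b) → ¬¬a = 1 → 1/2 = 1/2
b ∧ a = 1/2 ∧ 1/2 = 1/2
¬(b ∧ a) = ¬1/2 = 1/2
¬(b ∧ a) ∧ b = 1/2 ∧ 1/2 = 1/2
((b → b) → ¬¬a) ∧ (¬(b ∧ a) ∧ b) = 1/2 ∧ 1/2 = 1/2
(¬(b ∧ a) ∧ b) ∧ ((b → b) → ¬¬a) = 1/2 ∧ 1/2 = 1/2
(((b → b) → ¬¬a) ∧ (¬(b ∧ a) ∧ b)) → ((¬(b ∧ a) ∧ b) ∧ ((b → b) → ¬¬a)) = 1/2 → 1/2 = 1
and checking the remaining 24 assignments likewise gives ≥ 1 in every case.

Yes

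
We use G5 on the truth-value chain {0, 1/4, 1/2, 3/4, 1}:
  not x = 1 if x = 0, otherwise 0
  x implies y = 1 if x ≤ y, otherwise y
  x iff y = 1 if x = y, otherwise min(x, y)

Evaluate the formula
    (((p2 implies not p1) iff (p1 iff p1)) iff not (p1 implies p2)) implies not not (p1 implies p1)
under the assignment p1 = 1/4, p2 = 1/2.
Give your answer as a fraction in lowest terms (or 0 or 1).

1

not p1 = not 1/4 = 0
p2 implies not p1 = 1/2 implies 0 = 0
p1 iff p1 = 1/4 iff 1/4 = 1
(p2 implies not p1) iff (p1 iff p1) = 0 iff 1 = 0
p1 implies p2 = 1/4 implies 1/2 = 1
not (p1 implies p2) = not 1 = 0
((p2 implies not p1) iff (p1 iff p1)) iff not (p1 implies p2) = 0 iff 0 = 1
p1 implies p1 = 1/4 implies 1/4 = 1
not (p1 implies p1) = not 1 = 0
not not (p1 implies p1) = not 0 = 1
(((p2 implies not p1) iff (p1 iff p1)) iff not (p1 implies p2)) implies not not (p1 implies p1) = 1 implies 1 = 1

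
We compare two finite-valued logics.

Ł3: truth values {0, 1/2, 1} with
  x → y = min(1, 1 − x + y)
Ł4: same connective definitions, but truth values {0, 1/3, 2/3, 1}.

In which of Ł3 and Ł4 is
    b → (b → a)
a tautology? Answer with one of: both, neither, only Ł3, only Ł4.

neither

In Ł3: at a = 0, b = 1 the value is 0 — not a tautology.
In Ł4: at a = 0, b = 2/3 the value is 2/3 — not a tautology.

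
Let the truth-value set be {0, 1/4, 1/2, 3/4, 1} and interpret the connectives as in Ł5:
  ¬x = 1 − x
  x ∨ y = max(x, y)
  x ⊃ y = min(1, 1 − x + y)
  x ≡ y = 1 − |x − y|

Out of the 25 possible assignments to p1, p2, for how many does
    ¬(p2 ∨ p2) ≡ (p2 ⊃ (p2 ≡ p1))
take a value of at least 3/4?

13

value 1: 6 assignments (counts)
value 3/4: 7 assignments (counts)
value 1/2: 7 assignments
value 1/4: 4 assignments
value 0: 1 assignment
So 13 of the 25 assignments meet the threshold.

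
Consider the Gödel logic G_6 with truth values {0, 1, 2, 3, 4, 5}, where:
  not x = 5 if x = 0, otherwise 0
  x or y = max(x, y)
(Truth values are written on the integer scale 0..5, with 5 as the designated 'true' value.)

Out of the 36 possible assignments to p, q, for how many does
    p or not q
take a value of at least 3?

21

value 5: 11 assignments (counts)
value 4: 5 assignments (counts)
value 3: 5 assignments (counts)
value 2: 5 assignments
value 1: 5 assignments
value 0: 5 assignments
So 21 of the 36 assignments meet the threshold.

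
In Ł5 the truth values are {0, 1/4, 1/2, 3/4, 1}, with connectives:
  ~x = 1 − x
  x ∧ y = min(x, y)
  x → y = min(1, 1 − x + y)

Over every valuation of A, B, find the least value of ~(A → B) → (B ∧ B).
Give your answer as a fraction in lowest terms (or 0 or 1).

Take A = 1, B = 0:
A → B = 1 → 0 = 0
~(A → B) = ~0 = 1
B ∧ B = 0 ∧ 0 = 0
~(A → B) → (B ∧ B) = 1 → 0 = 0
No assignment yields a value below 0, so this is the minimum.

0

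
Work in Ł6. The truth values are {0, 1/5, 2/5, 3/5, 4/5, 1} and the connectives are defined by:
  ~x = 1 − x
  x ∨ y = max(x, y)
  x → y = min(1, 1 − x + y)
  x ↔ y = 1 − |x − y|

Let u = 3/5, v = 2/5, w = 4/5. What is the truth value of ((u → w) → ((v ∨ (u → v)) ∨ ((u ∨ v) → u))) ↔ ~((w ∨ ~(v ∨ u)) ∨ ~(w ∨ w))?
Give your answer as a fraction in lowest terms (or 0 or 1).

u → w = 3/5 → 4/5 = 1
u → v = 3/5 → 2/5 = 4/5
v ∨ (u → v) = 2/5 ∨ 4/5 = 4/5
u ∨ v = 3/5 ∨ 2/5 = 3/5
(u ∨ v) → u = 3/5 → 3/5 = 1
(v ∨ (u → v)) ∨ ((u ∨ v) → u) = 4/5 ∨ 1 = 1
(u → w) → ((v ∨ (u → v)) ∨ ((u ∨ v) → u)) = 1 → 1 = 1
v ∨ u = 2/5 ∨ 3/5 = 3/5
~(v ∨ u) = ~3/5 = 2/5
w ∨ ~(v ∨ u) = 4/5 ∨ 2/5 = 4/5
w ∨ w = 4/5 ∨ 4/5 = 4/5
~(w ∨ w) = ~4/5 = 1/5
(w ∨ ~(v ∨ u)) ∨ ~(w ∨ w) = 4/5 ∨ 1/5 = 4/5
~((w ∨ ~(v ∨ u)) ∨ ~(w ∨ w)) = ~4/5 = 1/5
((u → w) → ((v ∨ (u → v)) ∨ ((u ∨ v) → u))) ↔ ~((w ∨ ~(v ∨ u)) ∨ ~(w ∨ w)) = 1 ↔ 1/5 = 1/5

1/5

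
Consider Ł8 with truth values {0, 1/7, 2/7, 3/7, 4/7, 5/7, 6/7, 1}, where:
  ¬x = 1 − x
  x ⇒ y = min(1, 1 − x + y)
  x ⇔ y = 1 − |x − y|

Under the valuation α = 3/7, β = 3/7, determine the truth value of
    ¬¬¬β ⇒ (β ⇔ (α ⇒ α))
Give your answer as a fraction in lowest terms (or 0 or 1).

6/7

¬β = ¬3/7 = 4/7
¬¬β = ¬4/7 = 3/7
¬¬¬β = ¬3/7 = 4/7
α ⇒ α = 3/7 ⇒ 3/7 = 1
β ⇔ (α ⇒ α) = 3/7 ⇔ 1 = 3/7
¬¬¬β ⇒ (β ⇔ (α ⇒ α)) = 4/7 ⇒ 3/7 = 6/7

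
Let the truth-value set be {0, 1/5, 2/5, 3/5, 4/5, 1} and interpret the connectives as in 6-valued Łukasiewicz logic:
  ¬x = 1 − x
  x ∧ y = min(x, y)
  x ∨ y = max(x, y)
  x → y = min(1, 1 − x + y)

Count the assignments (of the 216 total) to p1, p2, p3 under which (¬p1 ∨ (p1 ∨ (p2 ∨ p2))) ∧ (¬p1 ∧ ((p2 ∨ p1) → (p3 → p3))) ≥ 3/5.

value 1: 36 assignments (counts)
value 4/5: 36 assignments (counts)
value 3/5: 36 assignments (counts)
value 2/5: 36 assignments
value 1/5: 36 assignments
value 0: 36 assignments
So 108 of the 216 assignments meet the threshold.

108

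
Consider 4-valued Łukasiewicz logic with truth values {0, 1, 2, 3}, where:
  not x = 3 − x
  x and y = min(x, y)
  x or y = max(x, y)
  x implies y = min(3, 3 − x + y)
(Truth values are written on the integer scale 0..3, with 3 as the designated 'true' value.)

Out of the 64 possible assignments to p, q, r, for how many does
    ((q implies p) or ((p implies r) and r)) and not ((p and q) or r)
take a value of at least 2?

18

value 3: 4 assignments (counts)
value 2: 14 assignments (counts)
value 1: 26 assignments
value 0: 20 assignments
So 18 of the 64 assignments meet the threshold.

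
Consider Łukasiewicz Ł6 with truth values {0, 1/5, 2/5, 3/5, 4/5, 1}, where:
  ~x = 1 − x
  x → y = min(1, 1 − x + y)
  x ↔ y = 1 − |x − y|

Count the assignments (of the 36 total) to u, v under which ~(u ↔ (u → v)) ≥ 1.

value 1: 7 assignments (counts)
value 4/5: 6 assignments
value 3/5: 7 assignments
value 2/5: 6 assignments
value 1/5: 7 assignments
value 0: 3 assignments
So 7 of the 36 assignments meet the threshold.

7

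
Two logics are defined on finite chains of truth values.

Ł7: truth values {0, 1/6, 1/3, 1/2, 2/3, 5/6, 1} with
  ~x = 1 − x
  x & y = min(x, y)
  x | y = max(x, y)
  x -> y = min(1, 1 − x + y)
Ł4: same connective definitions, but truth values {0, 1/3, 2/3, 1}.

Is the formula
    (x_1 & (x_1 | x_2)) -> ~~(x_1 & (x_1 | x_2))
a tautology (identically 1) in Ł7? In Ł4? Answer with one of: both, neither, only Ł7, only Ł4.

both

In Ł7: every assignment gives 1 — tautology.
In Ł4: every assignment gives 1 — tautology.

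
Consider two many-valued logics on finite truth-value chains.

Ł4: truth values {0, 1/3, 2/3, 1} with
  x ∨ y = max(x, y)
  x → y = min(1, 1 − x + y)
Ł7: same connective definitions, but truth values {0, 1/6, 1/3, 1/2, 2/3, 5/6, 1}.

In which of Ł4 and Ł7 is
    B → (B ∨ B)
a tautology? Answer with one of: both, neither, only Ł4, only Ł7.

In Ł4: every assignment gives 1 — tautology.
In Ł7: every assignment gives 1 — tautology.

both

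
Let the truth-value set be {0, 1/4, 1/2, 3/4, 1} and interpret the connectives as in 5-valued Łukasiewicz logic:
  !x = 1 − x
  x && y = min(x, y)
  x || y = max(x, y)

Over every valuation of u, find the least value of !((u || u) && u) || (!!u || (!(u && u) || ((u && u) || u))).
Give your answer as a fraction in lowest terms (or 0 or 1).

1/2

Take u = 1/2:
u || u = 1/2 || 1/2 = 1/2
(u || u) && u = 1/2 && 1/2 = 1/2
!((u || u) && u) = !1/2 = 1/2
!u = !1/2 = 1/2
!!u = !1/2 = 1/2
u && u = 1/2 && 1/2 = 1/2
!(u && u) = !1/2 = 1/2
u && u = 1/2 && 1/2 = 1/2
(u && u) || u = 1/2 || 1/2 = 1/2
!(u && u) || ((u && u) || u) = 1/2 || 1/2 = 1/2
!!u || (!(u && u) || ((u && u) || u)) = 1/2 || 1/2 = 1/2
!((u || u) && u) || (!!u || (!(u && u) || ((u && u) || u))) = 1/2 || 1/2 = 1/2
No assignment yields a value below 1/2, so this is the minimum.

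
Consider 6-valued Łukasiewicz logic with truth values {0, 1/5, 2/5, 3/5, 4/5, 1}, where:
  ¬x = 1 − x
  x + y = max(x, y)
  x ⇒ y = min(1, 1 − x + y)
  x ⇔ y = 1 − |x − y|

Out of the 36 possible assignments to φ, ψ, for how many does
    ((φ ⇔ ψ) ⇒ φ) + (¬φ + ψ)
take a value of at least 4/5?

value 1: 22 assignments (counts)
value 4/5: 10 assignments (counts)
value 3/5: 4 assignments
So 32 of the 36 assignments meet the threshold.

32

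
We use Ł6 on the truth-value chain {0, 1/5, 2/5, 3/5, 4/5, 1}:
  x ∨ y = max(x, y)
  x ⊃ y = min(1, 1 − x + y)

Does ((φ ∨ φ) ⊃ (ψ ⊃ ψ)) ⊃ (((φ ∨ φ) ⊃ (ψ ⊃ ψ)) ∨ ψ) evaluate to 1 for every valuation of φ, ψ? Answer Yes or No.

Yes

At φ = 1, ψ = 1/5, for instance:
φ ∨ φ = 1 ∨ 1 = 1
ψ ⊃ ψ = 1/5 ⊃ 1/5 = 1
(φ ∨ φ) ⊃ (ψ ⊃ ψ) = 1 ⊃ 1 = 1
((φ ∨ φ) ⊃ (ψ ⊃ ψ)) ∨ ψ = 1 ∨ 1/5 = 1
((φ ∨ φ) ⊃ (ψ ⊃ ψ)) ⊃ (((φ ∨ φ) ⊃ (ψ ⊃ ψ)) ∨ ψ) = 1 ⊃ 1 = 1
and checking the remaining 35 assignments likewise gives ≥ 1 in every case.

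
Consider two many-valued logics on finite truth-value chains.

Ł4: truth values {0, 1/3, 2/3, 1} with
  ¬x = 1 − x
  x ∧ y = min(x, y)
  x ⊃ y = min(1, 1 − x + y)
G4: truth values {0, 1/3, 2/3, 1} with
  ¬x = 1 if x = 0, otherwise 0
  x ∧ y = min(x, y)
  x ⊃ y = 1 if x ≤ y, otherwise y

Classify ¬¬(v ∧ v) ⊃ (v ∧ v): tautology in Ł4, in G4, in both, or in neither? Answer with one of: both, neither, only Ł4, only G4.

In Ł4: every assignment gives 1 — tautology.
In G4: at v = 1/3 the value is 1/3 — not a tautology.

only Ł4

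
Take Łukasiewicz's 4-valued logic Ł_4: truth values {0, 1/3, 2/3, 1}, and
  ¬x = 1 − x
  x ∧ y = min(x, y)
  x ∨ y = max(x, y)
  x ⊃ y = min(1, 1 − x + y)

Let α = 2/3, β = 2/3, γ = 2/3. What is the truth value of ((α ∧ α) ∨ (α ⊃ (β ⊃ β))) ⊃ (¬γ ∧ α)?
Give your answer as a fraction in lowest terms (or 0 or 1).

α ∧ α = 2/3 ∧ 2/3 = 2/3
β ⊃ β = 2/3 ⊃ 2/3 = 1
α ⊃ (β ⊃ β) = 2/3 ⊃ 1 = 1
(α ∧ α) ∨ (α ⊃ (β ⊃ β)) = 2/3 ∨ 1 = 1
¬γ = ¬2/3 = 1/3
¬γ ∧ α = 1/3 ∧ 2/3 = 1/3
((α ∧ α) ∨ (α ⊃ (β ⊃ β))) ⊃ (¬γ ∧ α) = 1 ⊃ 1/3 = 1/3

1/3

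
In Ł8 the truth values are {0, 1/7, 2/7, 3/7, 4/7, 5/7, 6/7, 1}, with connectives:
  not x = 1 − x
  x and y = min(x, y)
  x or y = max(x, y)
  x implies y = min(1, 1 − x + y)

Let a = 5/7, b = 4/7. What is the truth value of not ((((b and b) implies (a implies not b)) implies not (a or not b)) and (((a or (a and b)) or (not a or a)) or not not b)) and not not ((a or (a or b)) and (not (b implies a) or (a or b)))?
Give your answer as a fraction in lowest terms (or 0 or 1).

5/7

b and b = 4/7 and 4/7 = 4/7
not b = not 4/7 = 3/7
a implies not b = 5/7 implies 3/7 = 5/7
(b and b) implies (a implies not b) = 4/7 implies 5/7 = 1
not b = not 4/7 = 3/7
a or not b = 5/7 or 3/7 = 5/7
not (a or not b) = not 5/7 = 2/7
((b and b) implies (a implies not b)) implies not (a or not b) = 1 implies 2/7 = 2/7
a and b = 5/7 and 4/7 = 4/7
a or (a and b) = 5/7 or 4/7 = 5/7
not a = not 5/7 = 2/7
not a or a = 2/7 or 5/7 = 5/7
(a or (a and b)) or (not a or a) = 5/7 or 5/7 = 5/7
not b = not 4/7 = 3/7
not not b = not 3/7 = 4/7
((a or (a and b)) or (not a or a)) or not not b = 5/7 or 4/7 = 5/7
(((b and b) implies (a implies not b)) implies not (a or not b)) and (((a or (a and b)) or (not a or a)) or not not b) = 2/7 and 5/7 = 2/7
not ((((b and b) implies (a implies not b)) implies not (a or not b)) and (((a or (a and b)) or (not a or a)) or not not b)) = not 2/7 = 5/7
a or b = 5/7 or 4/7 = 5/7
a or (a or b) = 5/7 or 5/7 = 5/7
b implies a = 4/7 implies 5/7 = 1
not (b implies a) = not 1 = 0
a or b = 5/7 or 4/7 = 5/7
not (b implies a) or (a or b) = 0 or 5/7 = 5/7
(a or (a or b)) and (not (b implies a) or (a or b)) = 5/7 and 5/7 = 5/7
not ((a or (a or b)) and (not (b implies a) or (a or b))) = not 5/7 = 2/7
not not ((a or (a or b)) and (not (b implies a) or (a or b))) = not 2/7 = 5/7
not ((((b and b) implies (a implies not b)) implies not (a or not b)) and (((a or (a and b)) or (not a or a)) or not not b)) and not not ((a or (a or b)) and (not (b implies a) or (a or b))) = 5/7 and 5/7 = 5/7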